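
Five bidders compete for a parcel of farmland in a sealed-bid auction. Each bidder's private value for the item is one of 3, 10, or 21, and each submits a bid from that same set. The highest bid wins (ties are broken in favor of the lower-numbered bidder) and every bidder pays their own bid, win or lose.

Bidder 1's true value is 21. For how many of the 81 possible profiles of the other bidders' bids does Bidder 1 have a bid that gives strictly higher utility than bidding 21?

16

Others bid (3, 3, 3, 3): truth gives 0; bid 3 gives 18 > 0. Violating.
Others bid (3, 3, 3, 10): truth gives 0; bid 10 gives 11 > 0. Violating.
Others bid (3, 3, 10, 3): truth gives 0; bid 10 gives 11 > 0. Violating.
Others bid (3, 3, 10, 10): truth gives 0; bid 10 gives 11 > 0. Violating.
Others bid (3, 3, 3, 21): truth gives 0; no alternative beats it.
Others bid (3, 3, 10, 21): truth gives 0; no alternative beats it.
(Checking all 81 profiles: 16 have a profitable deviation, 65 do not.)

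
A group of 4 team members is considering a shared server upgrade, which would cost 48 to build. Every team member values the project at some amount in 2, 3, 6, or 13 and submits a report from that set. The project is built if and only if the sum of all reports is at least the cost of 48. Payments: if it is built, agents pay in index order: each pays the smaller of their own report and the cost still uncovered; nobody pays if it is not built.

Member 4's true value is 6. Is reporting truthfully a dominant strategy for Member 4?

Check each profile of the others' reports and compare truth against every alternative report.
Others report (2, 2, 2): truth gives 0, best alternative gives 0.
Others report (2, 2, 3): truth gives 0, best alternative gives 0.
Others report (2, 2, 6): truth gives 0, best alternative gives 0.
Others report (2, 2, 13): truth gives 0, best alternative gives 0.
Others report (2, 3, 2): truth gives 0, best alternative gives 0.
Others report (2, 3, 3): truth gives 0, best alternative gives 0.
(Remaining 58 profiles checked similarly; truth is weakly best in each.)
In every case the truthful report is at least as good as any alternative, so it is a dominant strategy.

Yes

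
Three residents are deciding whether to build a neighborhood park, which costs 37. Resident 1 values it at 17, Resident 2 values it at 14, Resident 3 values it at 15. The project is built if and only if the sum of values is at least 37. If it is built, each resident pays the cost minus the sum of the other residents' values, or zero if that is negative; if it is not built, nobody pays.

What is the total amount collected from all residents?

19

Total value 46 ≥ cost 37, so it is built.
Resident 1: others sum to 29; max(0, 37 - 29) = 8.
Resident 2: others sum to 32; max(0, 37 - 32) = 5.
Resident 3: others sum to 31; max(0, 37 - 31) = 6.
Total collected = 8 + 5 + 6 = 19.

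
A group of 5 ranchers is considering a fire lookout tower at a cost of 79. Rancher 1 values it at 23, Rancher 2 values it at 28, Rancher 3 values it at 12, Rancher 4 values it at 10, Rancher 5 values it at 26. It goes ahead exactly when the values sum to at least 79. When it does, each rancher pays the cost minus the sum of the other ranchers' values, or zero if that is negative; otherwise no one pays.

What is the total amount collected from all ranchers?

17

Total value 99 ≥ cost 79, so it is built.
Rancher 1: others sum to 76; max(0, 79 - 76) = 3.
Rancher 2: others sum to 71; max(0, 79 - 71) = 8.
Rancher 3: others sum to 87; max(0, 79 - 87) = 0.
Rancher 4: others sum to 89; max(0, 79 - 89) = 0.
Rancher 5: others sum to 73; max(0, 79 - 73) = 6.
Total collected = 3 + 8 + 0 + 0 + 6 = 17.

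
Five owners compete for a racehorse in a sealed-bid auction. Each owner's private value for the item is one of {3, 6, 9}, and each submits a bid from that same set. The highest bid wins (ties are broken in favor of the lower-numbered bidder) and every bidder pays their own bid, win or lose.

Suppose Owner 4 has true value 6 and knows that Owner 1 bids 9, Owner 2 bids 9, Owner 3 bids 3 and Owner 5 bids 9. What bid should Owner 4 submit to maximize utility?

3

Bid 3: loses but pays 3, utility -3.
Bid 6: loses but pays 6, utility -6.
Bid 9: loses but pays 9, utility -9.
The best choice is 3 with utility -3.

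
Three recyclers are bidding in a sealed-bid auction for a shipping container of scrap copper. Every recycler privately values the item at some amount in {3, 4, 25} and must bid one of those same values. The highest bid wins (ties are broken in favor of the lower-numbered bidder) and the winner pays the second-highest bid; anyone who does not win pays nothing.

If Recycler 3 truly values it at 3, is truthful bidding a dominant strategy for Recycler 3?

Yes

Check each profile of the others' bids and compare truth against every alternative bid.
Others bid (3, 3): truth gives 0, best alternative gives 0.
Others bid (3, 4): truth gives 0, best alternative gives 0.
Others bid (3, 25): truth gives 0, best alternative gives 0.
Others bid (4, 3): truth gives 0, best alternative gives 0.
Others bid (4, 4): truth gives 0, best alternative gives 0.
Others bid (4, 25): truth gives 0, best alternative gives 0.
(Remaining 3 profiles checked similarly; truth is weakly best in each.)
In every case the truthful bid is at least as good as any alternative, so it is a dominant strategy.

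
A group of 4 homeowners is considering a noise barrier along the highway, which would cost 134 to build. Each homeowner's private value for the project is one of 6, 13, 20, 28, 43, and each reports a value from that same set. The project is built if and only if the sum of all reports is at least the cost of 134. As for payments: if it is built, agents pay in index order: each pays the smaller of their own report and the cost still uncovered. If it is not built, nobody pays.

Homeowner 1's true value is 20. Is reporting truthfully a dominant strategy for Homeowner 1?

No

Consider the case where Homeowner 2 reports 43, Homeowner 3 reports 43 and Homeowner 4 reports 43.
Truthful report 20: project built, pays 20, utility 20 - 20 = 0.
Report 6 instead: project built, pays 6, utility 20 - 6 = 14.
Since 14 > 0, reporting 6 is strictly better here, so truthful reporting is not dominant.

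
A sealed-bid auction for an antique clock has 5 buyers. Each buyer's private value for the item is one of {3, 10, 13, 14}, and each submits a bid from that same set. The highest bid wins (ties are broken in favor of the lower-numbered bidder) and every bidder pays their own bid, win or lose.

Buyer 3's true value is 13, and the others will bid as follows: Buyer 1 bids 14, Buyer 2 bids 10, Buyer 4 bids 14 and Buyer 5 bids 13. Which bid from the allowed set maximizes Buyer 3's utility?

Bid 3: loses but pays 3, utility -3.
Bid 10: loses but pays 10, utility -10.
Bid 13: loses but pays 13, utility -13.
Bid 14: loses but pays 14, utility -14.
The best choice is 3 with utility -3.

3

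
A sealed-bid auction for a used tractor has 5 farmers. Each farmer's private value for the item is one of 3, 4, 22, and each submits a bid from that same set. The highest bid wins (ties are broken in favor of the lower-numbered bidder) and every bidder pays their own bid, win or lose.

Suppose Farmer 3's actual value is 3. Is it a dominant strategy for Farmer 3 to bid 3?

No

Consider the case where Farmer 1 bids 3, Farmer 2 bids 3, Farmer 4 bids 3 and Farmer 5 bids 3.
Truthful bid 3: loses but pays 3, utility -3.
Bid 4 instead: wins, pays 4, utility 3 - 4 = -1.
Since -1 > -3, bidding 4 is strictly better here, so truthful bidding is not dominant.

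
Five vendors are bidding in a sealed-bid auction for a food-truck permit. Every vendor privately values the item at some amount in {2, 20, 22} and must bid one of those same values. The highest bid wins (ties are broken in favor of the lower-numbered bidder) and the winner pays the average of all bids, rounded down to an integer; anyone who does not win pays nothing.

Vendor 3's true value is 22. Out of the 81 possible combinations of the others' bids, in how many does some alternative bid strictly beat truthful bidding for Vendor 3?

Others bid (2, 2, 2, 2): truth gives 16; bid 20 gives 17 > 16. Violating.
Others bid (2, 2, 20, 20): truth gives 9; bid 20 gives 10 > 9. Violating.
Others bid (2, 2, 2, 20): truth gives 13; no alternative beats it.
Others bid (2, 2, 2, 22): truth gives 12; no alternative beats it.
(Checking all 81 profiles: 2 have a profitable deviation, 79 do not.)

2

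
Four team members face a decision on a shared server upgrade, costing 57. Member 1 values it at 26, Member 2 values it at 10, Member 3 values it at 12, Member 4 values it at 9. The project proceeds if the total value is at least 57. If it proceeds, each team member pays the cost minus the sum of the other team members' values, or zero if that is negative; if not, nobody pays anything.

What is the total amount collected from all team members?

Total value 57 ≥ cost 57, so it is built.
Member 1: others sum to 31; max(0, 57 - 31) = 26.
Member 2: others sum to 47; max(0, 57 - 47) = 10.
Member 3: others sum to 45; max(0, 57 - 45) = 12.
Member 4: others sum to 48; max(0, 57 - 48) = 9.
Total collected = 26 + 10 + 12 + 9 = 57.

57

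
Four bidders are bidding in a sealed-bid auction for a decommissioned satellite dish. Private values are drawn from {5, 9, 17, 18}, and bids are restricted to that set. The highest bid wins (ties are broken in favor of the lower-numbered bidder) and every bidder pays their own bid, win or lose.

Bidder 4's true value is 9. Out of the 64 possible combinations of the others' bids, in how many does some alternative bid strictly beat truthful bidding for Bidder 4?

Others bid (5, 5, 9): truth gives -9; bid 5 gives -5 > -9. Violating.
Others bid (5, 5, 17): truth gives -9; bid 5 gives -5 > -9. Violating.
Others bid (5, 5, 18): truth gives -9; bid 5 gives -5 > -9. Violating.
Others bid (5, 9, 5): truth gives -9; bid 5 gives -5 > -9. Violating.
Others bid (5, 5, 5): truth gives 0; no alternative beats it.
(Checking all 64 profiles: 63 have a profitable deviation, 1 does not.)

63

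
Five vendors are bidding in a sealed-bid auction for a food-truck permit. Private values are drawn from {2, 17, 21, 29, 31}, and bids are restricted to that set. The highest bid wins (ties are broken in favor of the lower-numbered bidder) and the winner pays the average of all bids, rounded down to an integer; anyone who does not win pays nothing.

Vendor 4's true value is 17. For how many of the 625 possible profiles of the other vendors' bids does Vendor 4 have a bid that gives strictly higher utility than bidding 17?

61

Others bid (2, 2, 2, 21): truth gives 0; bid 21 gives 8 > 0. Violating.
Others bid (2, 2, 2, 29): truth gives 0; bid 29 gives 5 > 0. Violating.
Others bid (2, 2, 2, 31): truth gives 0; bid 31 gives 4 > 0. Violating.
Others bid (2, 2, 17, 2): truth gives 0; bid 21 gives 9 > 0. Violating.
Others bid (2, 2, 2, 2): truth gives 12; no alternative beats it.
Others bid (2, 2, 2, 17): truth gives 9; no alternative beats it.
(Checking all 625 profiles: 61 have a profitable deviation, 564 do not.)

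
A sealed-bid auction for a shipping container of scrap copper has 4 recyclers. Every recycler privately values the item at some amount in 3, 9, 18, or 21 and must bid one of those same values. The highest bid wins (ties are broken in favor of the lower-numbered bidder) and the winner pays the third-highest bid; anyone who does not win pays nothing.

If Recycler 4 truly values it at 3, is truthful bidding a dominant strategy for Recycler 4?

Yes

Check each profile of the others' bids and compare truth against every alternative bid.
Others bid (3, 3, 3): truth gives 0, best alternative gives 0.
Others bid (3, 3, 9): truth gives 0, best alternative gives 0.
Others bid (3, 3, 18): truth gives 0, best alternative gives 0.
Others bid (3, 3, 21): truth gives 0, best alternative gives 0.
Others bid (3, 9, 3): truth gives 0, best alternative gives 0.
Others bid (3, 9, 9): truth gives 0, best alternative gives 0.
(Remaining 58 profiles checked similarly; truth is weakly best in each.)
In every case the truthful bid is at least as good as any alternative, so it is a dominant strategy.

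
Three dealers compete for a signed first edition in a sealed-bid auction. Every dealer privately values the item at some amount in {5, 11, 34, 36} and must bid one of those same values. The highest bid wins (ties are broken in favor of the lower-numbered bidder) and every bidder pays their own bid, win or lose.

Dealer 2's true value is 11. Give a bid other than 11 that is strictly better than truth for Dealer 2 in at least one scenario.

5

Suppose Dealer 1 bids 5 and Dealer 3 bids 34.
Bid 11: loses but pays 11, utility -11.
Bid 5: loses but pays 5, utility -5.
So bidding 5 beats truth here (-5 > -11).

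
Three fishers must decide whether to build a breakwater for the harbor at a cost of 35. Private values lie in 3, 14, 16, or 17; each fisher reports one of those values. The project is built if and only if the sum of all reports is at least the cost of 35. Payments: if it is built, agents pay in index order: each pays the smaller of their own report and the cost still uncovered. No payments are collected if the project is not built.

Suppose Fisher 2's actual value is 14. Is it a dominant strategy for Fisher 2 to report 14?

Consider the case where Fisher 1 reports 16 and Fisher 3 reports 16.
Truthful report 14: project built, pays 14, utility 14 - 14 = 0.
Report 3 instead: project built, pays 3, utility 14 - 3 = 11.
Since 11 > 0, reporting 3 is strictly better here, so truthful reporting is not dominant.

No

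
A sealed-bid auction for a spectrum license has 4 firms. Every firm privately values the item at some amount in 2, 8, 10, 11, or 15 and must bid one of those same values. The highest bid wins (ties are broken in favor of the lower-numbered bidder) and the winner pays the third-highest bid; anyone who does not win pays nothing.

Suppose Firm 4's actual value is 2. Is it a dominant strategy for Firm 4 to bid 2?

Yes

Check each profile of the others' bids and compare truth against every alternative bid.
Others bid (2, 2, 2): truth gives 0, best alternative gives 0.
Others bid (2, 2, 8): truth gives 0, best alternative gives 0.
Others bid (2, 2, 10): truth gives 0, best alternative gives 0.
Others bid (2, 2, 11): truth gives 0, best alternative gives 0.
Others bid (2, 2, 15): truth gives 0, best alternative gives 0.
Others bid (2, 8, 2): truth gives 0, best alternative gives 0.
(Remaining 119 profiles checked similarly; truth is weakly best in each.)
In every case the truthful bid is at least as good as any alternative, so it is a dominant strategy.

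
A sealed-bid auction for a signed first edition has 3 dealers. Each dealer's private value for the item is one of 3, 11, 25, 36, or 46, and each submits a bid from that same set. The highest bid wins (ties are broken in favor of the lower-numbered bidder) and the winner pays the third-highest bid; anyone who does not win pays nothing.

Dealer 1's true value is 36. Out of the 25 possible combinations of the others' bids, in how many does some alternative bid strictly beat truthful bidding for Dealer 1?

Others bid (3, 46): truth gives 0; bid 46 gives 33 > 0. Violating.
Others bid (11, 46): truth gives 0; bid 46 gives 25 > 0. Violating.
Others bid (25, 46): truth gives 0; bid 46 gives 11 > 0. Violating.
Others bid (46, 3): truth gives 0; bid 46 gives 33 > 0. Violating.
Others bid (3, 3): truth gives 33; no alternative beats it.
Others bid (3, 11): truth gives 33; no alternative beats it.
(Checking all 25 profiles: 6 have a profitable deviation, 19 do not.)

6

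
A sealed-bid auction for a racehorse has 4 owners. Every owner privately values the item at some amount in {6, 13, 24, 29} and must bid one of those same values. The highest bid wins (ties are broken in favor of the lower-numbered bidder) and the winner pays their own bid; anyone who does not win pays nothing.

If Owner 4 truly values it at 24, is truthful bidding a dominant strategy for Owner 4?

No

Consider the case where Owner 1 bids 6, Owner 2 bids 6 and Owner 3 bids 6.
Truthful bid 24: wins, pays 24, utility 24 - 24 = 0.
Bid 13 instead: wins, pays 13, utility 24 - 13 = 11.
Since 11 > 0, bidding 13 is strictly better here, so truthful bidding is not dominant.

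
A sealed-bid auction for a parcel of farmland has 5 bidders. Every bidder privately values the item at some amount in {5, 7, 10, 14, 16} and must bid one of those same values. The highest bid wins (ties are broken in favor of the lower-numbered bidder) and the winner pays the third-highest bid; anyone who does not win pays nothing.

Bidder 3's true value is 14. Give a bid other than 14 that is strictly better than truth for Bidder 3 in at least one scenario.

16

Suppose Bidder 1 bids 5, Bidder 2 bids 5, Bidder 4 bids 5 and Bidder 5 bids 16.
Bid 14: loses, pays 0, utility 0.
Bid 16: wins, pays 5, utility 14 - 5 = 9.
So bidding 16 beats truth here (9 > 0).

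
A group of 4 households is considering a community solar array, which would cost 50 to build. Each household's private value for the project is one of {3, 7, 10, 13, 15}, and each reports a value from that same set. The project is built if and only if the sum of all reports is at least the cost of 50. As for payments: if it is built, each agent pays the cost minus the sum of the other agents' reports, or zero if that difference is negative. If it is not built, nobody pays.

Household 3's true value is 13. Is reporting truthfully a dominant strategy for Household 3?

Check each profile of the others' reports and compare truth against every alternative report.
Others report (15, 15, 15): truth gives 8, best alternative gives 8.
Others report (13, 15, 15): truth gives 6, best alternative gives 6.
Others report (15, 13, 15): truth gives 6, best alternative gives 6.
Others report (15, 15, 13): truth gives 6, best alternative gives 6.
Others report (13, 13, 15): truth gives 4, best alternative gives 4.
Others report (13, 15, 13): truth gives 4, best alternative gives 4.
(Remaining 119 profiles checked similarly; truth is weakly best in each.)
In every case the truthful report is at least as good as any alternative, so it is a dominant strategy.

Yes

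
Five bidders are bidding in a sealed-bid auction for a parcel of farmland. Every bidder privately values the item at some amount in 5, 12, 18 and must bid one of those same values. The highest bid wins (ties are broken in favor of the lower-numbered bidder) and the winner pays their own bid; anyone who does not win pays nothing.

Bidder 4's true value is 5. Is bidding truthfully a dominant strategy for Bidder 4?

Yes

Check each profile of the others' bids and compare truth against every alternative bid.
Others bid (5, 5, 5, 5): truth gives 0, best alternative gives -7.
Others bid (5, 5, 5, 12): truth gives 0, best alternative gives -7.
Others bid (5, 5, 5, 18): truth gives 0, best alternative gives 0.
Others bid (5, 5, 12, 5): truth gives 0, best alternative gives 0.
Others bid (5, 5, 12, 12): truth gives 0, best alternative gives 0.
Others bid (5, 5, 12, 18): truth gives 0, best alternative gives 0.
(Remaining 75 profiles checked similarly; truth is weakly best in each.)
In every case the truthful bid is at least as good as any alternative, so it is a dominant strategy.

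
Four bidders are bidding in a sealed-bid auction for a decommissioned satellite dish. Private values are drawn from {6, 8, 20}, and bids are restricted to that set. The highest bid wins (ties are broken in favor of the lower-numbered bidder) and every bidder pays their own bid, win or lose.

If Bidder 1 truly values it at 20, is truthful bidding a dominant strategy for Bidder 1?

Consider the case where Bidder 2 bids 6, Bidder 3 bids 6 and Bidder 4 bids 6.
Truthful bid 20: wins, pays 20, utility 20 - 20 = 0.
Bid 6 instead: wins, pays 6, utility 20 - 6 = 14.
Since 14 > 0, bidding 6 is strictly better here, so truthful bidding is not dominant.

No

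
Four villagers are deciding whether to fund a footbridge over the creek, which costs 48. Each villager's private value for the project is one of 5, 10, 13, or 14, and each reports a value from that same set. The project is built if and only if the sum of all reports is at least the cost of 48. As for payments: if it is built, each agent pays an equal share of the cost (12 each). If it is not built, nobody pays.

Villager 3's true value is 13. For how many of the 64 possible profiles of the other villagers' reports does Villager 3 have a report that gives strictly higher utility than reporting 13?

Others report (10, 10, 14): truth gives 0; report 14 gives 1 > 0. Violating.
Others report (10, 14, 10): truth gives 0; report 14 gives 1 > 0. Violating.
Others report (14, 10, 10): truth gives 0; report 14 gives 1 > 0. Violating.
Others report (5, 5, 5): truth gives 0; no alternative beats it.
Others report (5, 5, 10): truth gives 0; no alternative beats it.
(Checking all 64 profiles: 3 have a profitable deviation, 61 do not.)

3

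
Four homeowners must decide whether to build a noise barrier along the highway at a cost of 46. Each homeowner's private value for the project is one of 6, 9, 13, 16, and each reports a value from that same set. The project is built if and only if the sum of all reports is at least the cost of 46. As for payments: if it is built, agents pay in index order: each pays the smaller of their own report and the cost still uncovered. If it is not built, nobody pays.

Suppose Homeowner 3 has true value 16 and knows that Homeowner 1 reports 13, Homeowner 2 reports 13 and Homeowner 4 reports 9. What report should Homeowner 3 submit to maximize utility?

13

Report 6: project not built, utility 0.
Report 9: project not built, utility 0.
Report 13: project built, pays 13, utility 16 - 13 = 3.
Report 16: project built, pays 16, utility 16 - 16 = 0.
The best choice is 13 with utility 3.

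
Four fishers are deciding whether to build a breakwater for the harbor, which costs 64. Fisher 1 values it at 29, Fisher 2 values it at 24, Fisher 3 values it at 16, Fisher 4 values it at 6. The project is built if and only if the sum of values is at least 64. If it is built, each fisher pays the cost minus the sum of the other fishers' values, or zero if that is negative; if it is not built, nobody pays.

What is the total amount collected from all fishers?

Total value 75 ≥ cost 64, so it is built.
Fisher 1: others sum to 46; max(0, 64 - 46) = 18.
Fisher 2: others sum to 51; max(0, 64 - 51) = 13.
Fisher 3: others sum to 59; max(0, 64 - 59) = 5.
Fisher 4: others sum to 69; max(0, 64 - 69) = 0.
Total collected = 18 + 13 + 5 + 0 = 36.

36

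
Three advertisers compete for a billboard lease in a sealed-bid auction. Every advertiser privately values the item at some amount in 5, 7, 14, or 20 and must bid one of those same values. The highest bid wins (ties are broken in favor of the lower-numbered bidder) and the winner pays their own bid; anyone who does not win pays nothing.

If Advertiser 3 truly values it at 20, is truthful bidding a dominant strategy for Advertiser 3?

Consider the case where Advertiser 1 bids 5 and Advertiser 2 bids 5.
Truthful bid 20: wins, pays 20, utility 20 - 20 = 0.
Bid 7 instead: wins, pays 7, utility 20 - 7 = 13.
Since 13 > 0, bidding 7 is strictly better here, so truthful bidding is not dominant.

No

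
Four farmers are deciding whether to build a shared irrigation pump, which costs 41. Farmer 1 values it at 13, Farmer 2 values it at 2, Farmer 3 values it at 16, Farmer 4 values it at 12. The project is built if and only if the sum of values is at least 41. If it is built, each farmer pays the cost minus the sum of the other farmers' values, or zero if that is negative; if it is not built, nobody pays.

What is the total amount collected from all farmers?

Total value 43 ≥ cost 41, so it is built.
Farmer 1: others sum to 30; max(0, 41 - 30) = 11.
Farmer 2: others sum to 41; max(0, 41 - 41) = 0.
Farmer 3: others sum to 27; max(0, 41 - 27) = 14.
Farmer 4: others sum to 31; max(0, 41 - 31) = 10.
Total collected = 11 + 0 + 14 + 10 = 35.

35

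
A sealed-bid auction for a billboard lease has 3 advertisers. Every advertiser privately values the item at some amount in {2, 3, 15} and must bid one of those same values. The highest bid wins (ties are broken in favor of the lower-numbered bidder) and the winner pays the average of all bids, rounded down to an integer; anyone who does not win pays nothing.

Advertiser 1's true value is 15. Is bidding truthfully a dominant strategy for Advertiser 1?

Consider the case where Advertiser 2 bids 2 and Advertiser 3 bids 2.
Truthful bid 15: wins, pays 6, utility 15 - 6 = 9.
Bid 2 instead: wins, pays 2, utility 15 - 2 = 13.
Since 13 > 9, bidding 2 is strictly better here, so truthful bidding is not dominant.

No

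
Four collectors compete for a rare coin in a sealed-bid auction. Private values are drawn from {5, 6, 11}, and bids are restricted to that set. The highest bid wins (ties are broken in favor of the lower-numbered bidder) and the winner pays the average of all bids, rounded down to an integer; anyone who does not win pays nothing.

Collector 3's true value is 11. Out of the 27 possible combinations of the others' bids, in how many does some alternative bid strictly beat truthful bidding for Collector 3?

Others bid (5, 5, 5): truth gives 5; bid 6 gives 6 > 5. Violating.
Others bid (5, 5, 6): truth gives 5; bid 6 gives 6 > 5. Violating.
Others bid (5, 5, 11): truth gives 3; no alternative beats it.
Others bid (5, 6, 5): truth gives 5; no alternative beats it.
(Checking all 27 profiles: 2 have a profitable deviation, 25 do not.)

2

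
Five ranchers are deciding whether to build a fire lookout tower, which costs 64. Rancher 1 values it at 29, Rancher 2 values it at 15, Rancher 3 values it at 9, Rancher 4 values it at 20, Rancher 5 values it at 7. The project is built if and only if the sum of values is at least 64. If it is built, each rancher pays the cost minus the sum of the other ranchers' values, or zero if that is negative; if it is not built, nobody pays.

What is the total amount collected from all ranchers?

Total value 80 ≥ cost 64, so it is built.
Rancher 1: others sum to 51; max(0, 64 - 51) = 13.
Rancher 2: others sum to 65; max(0, 64 - 65) = 0.
Rancher 3: others sum to 71; max(0, 64 - 71) = 0.
Rancher 4: others sum to 60; max(0, 64 - 60) = 4.
Rancher 5: others sum to 73; max(0, 64 - 73) = 0.
Total collected = 13 + 0 + 0 + 4 + 0 = 17.

17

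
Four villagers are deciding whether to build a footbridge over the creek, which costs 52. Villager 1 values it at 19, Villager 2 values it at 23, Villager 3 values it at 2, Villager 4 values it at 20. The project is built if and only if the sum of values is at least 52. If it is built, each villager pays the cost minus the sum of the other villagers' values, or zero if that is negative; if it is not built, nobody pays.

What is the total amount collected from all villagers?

Total value 64 ≥ cost 52, so it is built.
Villager 1: others sum to 45; max(0, 52 - 45) = 7.
Villager 2: others sum to 41; max(0, 52 - 41) = 11.
Villager 3: others sum to 62; max(0, 52 - 62) = 0.
Villager 4: others sum to 44; max(0, 52 - 44) = 8.
Total collected = 7 + 11 + 0 + 8 = 26.

26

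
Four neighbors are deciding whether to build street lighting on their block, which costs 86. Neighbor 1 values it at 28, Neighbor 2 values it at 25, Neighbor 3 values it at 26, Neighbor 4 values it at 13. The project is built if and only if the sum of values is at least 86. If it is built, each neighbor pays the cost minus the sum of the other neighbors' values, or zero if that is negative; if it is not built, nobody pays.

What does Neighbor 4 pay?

Total value 92 ≥ cost 86, so the project is built.
The other neighbors' values sum to 79.
Cost minus that sum is 86 - 79 = 7.

7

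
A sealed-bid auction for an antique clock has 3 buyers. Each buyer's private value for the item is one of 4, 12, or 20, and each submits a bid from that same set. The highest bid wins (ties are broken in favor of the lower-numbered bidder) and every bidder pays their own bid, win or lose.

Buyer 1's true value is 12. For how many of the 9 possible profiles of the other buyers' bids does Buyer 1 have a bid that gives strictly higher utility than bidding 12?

6

Others bid (4, 4): truth gives 0; bid 4 gives 8 > 0. Violating.
Others bid (4, 20): truth gives -12; bid 4 gives -4 > -12. Violating.
Others bid (12, 20): truth gives -12; bid 4 gives -4 > -12. Violating.
Others bid (20, 4): truth gives -12; bid 4 gives -4 > -12. Violating.
Others bid (4, 12): truth gives 0; no alternative beats it.
Others bid (12, 4): truth gives 0; no alternative beats it.
(Checking all 9 profiles: 6 have a profitable deviation, 3 do not.)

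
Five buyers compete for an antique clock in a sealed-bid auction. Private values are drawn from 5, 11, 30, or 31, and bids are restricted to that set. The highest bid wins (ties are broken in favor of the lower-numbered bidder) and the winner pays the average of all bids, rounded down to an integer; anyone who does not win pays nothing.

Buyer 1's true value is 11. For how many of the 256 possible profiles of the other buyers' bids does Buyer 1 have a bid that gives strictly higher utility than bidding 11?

Others bid (5, 5, 5, 5): truth gives 5; bid 5 gives 6 > 5. Violating.
Others bid (5, 5, 5, 11): truth gives 4; no alternative beats it.
Others bid (5, 5, 5, 30): truth gives 0; no alternative beats it.
(Checking all 256 profiles: 1 has a profitable deviation, 255 do not.)

1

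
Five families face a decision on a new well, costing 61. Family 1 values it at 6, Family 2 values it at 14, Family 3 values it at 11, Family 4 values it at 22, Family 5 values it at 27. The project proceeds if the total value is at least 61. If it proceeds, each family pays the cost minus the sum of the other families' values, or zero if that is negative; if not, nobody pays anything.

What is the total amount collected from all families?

Total value 80 ≥ cost 61, so it is built.
Family 1: others sum to 74; max(0, 61 - 74) = 0.
Family 2: others sum to 66; max(0, 61 - 66) = 0.
Family 3: others sum to 69; max(0, 61 - 69) = 0.
Family 4: others sum to 58; max(0, 61 - 58) = 3.
Family 5: others sum to 53; max(0, 61 - 53) = 8.
Total collected = 0 + 0 + 0 + 3 + 8 = 11.

11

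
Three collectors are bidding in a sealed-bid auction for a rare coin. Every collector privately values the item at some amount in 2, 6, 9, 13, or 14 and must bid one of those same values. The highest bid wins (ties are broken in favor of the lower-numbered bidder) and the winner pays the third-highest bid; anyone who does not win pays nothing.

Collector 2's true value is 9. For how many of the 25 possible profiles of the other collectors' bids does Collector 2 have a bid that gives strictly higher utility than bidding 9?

Others bid (2, 13): truth gives 0; bid 13 gives 7 > 0. Violating.
Others bid (2, 14): truth gives 0; bid 14 gives 7 > 0. Violating.
Others bid (6, 13): truth gives 0; bid 13 gives 3 > 0. Violating.
Others bid (6, 14): truth gives 0; bid 14 gives 3 > 0. Violating.
Others bid (2, 2): truth gives 7; no alternative beats it.
Others bid (2, 6): truth gives 7; no alternative beats it.
(Checking all 25 profiles: 8 have a profitable deviation, 17 do not.)

8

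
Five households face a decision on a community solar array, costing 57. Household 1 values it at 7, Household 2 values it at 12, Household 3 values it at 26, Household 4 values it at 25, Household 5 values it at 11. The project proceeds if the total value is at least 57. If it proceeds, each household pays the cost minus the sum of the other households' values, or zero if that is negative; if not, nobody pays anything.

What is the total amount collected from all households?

3

Total value 81 ≥ cost 57, so it is built.
Household 1: others sum to 74; max(0, 57 - 74) = 0.
Household 2: others sum to 69; max(0, 57 - 69) = 0.
Household 3: others sum to 55; max(0, 57 - 55) = 2.
Household 4: others sum to 56; max(0, 57 - 56) = 1.
Household 5: others sum to 70; max(0, 57 - 70) = 0.
Total collected = 0 + 0 + 2 + 1 + 0 = 3.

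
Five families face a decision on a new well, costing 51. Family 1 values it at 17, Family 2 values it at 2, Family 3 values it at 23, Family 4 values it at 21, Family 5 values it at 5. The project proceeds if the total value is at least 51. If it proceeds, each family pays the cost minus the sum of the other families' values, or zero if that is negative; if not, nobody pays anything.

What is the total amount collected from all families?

Total value 68 ≥ cost 51, so it is built.
Family 1: others sum to 51; max(0, 51 - 51) = 0.
Family 2: others sum to 66; max(0, 51 - 66) = 0.
Family 3: others sum to 45; max(0, 51 - 45) = 6.
Family 4: others sum to 47; max(0, 51 - 47) = 4.
Family 5: others sum to 63; max(0, 51 - 63) = 0.
Total collected = 0 + 0 + 6 + 4 + 0 = 10.

10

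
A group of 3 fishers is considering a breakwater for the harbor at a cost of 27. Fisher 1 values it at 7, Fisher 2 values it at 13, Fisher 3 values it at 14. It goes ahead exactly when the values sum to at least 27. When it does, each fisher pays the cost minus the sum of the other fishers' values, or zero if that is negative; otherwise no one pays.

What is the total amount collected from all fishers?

Total value 34 ≥ cost 27, so it is built.
Fisher 1: others sum to 27; max(0, 27 - 27) = 0.
Fisher 2: others sum to 21; max(0, 27 - 21) = 6.
Fisher 3: others sum to 20; max(0, 27 - 20) = 7.
Total collected = 0 + 6 + 7 = 13.

13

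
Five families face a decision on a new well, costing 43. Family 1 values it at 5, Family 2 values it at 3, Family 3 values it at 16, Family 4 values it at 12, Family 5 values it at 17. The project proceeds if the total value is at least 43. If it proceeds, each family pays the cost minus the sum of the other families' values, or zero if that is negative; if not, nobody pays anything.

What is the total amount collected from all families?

15

Total value 53 ≥ cost 43, so it is built.
Family 1: others sum to 48; max(0, 43 - 48) = 0.
Family 2: others sum to 50; max(0, 43 - 50) = 0.
Family 3: others sum to 37; max(0, 43 - 37) = 6.
Family 4: others sum to 41; max(0, 43 - 41) = 2.
Family 5: others sum to 36; max(0, 43 - 36) = 7.
Total collected = 0 + 0 + 6 + 2 + 7 = 15.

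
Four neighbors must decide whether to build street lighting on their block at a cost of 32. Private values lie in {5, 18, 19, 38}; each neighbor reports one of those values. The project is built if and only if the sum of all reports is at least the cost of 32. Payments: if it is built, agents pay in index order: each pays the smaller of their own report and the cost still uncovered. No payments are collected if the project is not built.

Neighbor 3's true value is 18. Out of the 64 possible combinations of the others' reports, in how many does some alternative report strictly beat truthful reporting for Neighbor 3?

19

Others report (5, 5, 18): truth gives 0; report 5 gives 13 > 0. Violating.
Others report (5, 5, 19): truth gives 0; report 5 gives 13 > 0. Violating.
Others report (5, 5, 38): truth gives 0; report 5 gives 13 > 0. Violating.
Others report (5, 18, 5): truth gives 9; report 5 gives 13 > 9. Violating.
Others report (5, 5, 5): truth gives 0; no alternative beats it.
Others report (5, 38, 5): truth gives 18; no alternative beats it.
(Checking all 64 profiles: 19 have a profitable deviation, 45 do not.)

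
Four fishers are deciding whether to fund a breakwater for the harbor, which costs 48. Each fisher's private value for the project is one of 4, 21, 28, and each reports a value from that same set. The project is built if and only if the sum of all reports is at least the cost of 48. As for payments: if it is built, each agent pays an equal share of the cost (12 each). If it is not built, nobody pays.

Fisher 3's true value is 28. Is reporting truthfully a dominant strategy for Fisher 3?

Check each profile of the others' reports and compare truth against every alternative report.
Others report (4, 4, 21): truth gives 16, best alternative gives 16.
Others report (4, 4, 28): truth gives 16, best alternative gives 16.
Others report (4, 21, 4): truth gives 16, best alternative gives 16.
Others report (4, 21, 21): truth gives 16, best alternative gives 16.
Others report (4, 21, 28): truth gives 16, best alternative gives 16.
Others report (4, 28, 4): truth gives 16, best alternative gives 16.
(Remaining 21 profiles checked similarly; truth is weakly best in each.)
In every case the truthful report is at least as good as any alternative, so it is a dominant strategy.

Yes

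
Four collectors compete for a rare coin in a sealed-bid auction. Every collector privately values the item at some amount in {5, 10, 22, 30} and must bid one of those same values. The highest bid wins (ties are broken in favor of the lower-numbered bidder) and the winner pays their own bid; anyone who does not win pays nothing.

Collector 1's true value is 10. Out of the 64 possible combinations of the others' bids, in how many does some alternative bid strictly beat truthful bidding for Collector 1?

1

Others bid (5, 5, 5): truth gives 0; bid 5 gives 5 > 0. Violating.
Others bid (5, 5, 10): truth gives 0; no alternative beats it.
Others bid (5, 5, 22): truth gives 0; no alternative beats it.
(Checking all 64 profiles: 1 has a profitable deviation, 63 do not.)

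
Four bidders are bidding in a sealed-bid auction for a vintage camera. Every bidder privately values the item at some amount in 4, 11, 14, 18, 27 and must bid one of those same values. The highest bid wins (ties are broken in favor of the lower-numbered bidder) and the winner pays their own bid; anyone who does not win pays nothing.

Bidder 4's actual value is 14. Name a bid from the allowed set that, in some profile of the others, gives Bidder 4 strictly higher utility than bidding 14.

Suppose Bidder 1 bids 4, Bidder 2 bids 4 and Bidder 3 bids 4.
Bid 14: wins, pays 14, utility 14 - 14 = 0.
Bid 11: wins, pays 11, utility 14 - 11 = 3.
So bidding 11 beats truth here (3 > 0).

11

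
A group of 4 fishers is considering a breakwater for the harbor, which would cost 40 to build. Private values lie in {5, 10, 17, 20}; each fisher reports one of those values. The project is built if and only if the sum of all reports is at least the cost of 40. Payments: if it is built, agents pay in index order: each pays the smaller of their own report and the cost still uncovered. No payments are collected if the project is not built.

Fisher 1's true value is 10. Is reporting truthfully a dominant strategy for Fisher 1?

Consider the case where Fisher 2 reports 5, Fisher 3 reports 10 and Fisher 4 reports 20.
Truthful report 10: project built, pays 10, utility 10 - 10 = 0.
Report 5 instead: project built, pays 5, utility 10 - 5 = 5.
Since 5 > 0, reporting 5 is strictly better here, so truthful reporting is not dominant.

No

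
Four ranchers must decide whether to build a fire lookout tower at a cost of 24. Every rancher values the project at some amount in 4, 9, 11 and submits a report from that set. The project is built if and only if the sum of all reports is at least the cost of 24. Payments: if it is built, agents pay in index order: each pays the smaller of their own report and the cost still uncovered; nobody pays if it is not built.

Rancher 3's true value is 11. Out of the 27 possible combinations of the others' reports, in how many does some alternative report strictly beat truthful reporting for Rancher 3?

15

Others report (4, 4, 9): truth gives 0; report 9 gives 2 > 0. Violating.
Others report (4, 4, 11): truth gives 0; report 9 gives 2 > 0. Violating.
Others report (4, 9, 4): truth gives 0; report 9 gives 2 > 0. Violating.
Others report (4, 9, 9): truth gives 0; report 4 gives 7 > 0. Violating.
Others report (4, 4, 4): truth gives 0; no alternative beats it.
Others report (4, 11, 4): truth gives 2; no alternative beats it.
(Checking all 27 profiles: 15 have a profitable deviation, 12 do not.)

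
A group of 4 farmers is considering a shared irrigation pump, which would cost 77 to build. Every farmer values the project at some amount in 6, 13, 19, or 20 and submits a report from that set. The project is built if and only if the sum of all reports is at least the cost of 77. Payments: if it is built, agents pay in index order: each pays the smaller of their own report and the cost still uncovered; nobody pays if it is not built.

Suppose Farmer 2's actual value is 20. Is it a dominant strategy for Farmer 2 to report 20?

Consider the case where Farmer 1 reports 19, Farmer 3 reports 19 and Farmer 4 reports 20.
Truthful report 20: project built, pays 20, utility 20 - 20 = 0.
Report 19 instead: project built, pays 19, utility 20 - 19 = 1.
Since 1 > 0, reporting 19 is strictly better here, so truthful reporting is not dominant.

No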